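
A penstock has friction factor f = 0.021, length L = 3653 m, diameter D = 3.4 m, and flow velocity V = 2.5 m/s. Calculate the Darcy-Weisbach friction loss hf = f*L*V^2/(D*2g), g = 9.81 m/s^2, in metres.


hf = 0.021 * 3653 * 2.5^2 / (3.4 * 2 * 9.81) = 7.1874 m


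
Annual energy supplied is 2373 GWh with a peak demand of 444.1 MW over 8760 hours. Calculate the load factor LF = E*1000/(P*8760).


LF = 2373 * 1000 / (444.1 * 8760) = 0.6100


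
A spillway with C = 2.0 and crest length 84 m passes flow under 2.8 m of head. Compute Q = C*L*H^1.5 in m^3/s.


Q = 2.0 * 84 * 2.8^1.5 = 787.1298 m^3/s


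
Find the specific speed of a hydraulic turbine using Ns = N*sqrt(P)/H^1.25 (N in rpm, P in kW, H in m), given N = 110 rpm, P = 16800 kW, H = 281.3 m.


Ns = 110 * 16800^0.5 / 281.3^1.25 = 12.3761


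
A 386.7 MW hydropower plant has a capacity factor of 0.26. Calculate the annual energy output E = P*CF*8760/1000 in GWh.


E = 386.7 * 0.26 * 8760 / 1000 = 880.7479 GWh


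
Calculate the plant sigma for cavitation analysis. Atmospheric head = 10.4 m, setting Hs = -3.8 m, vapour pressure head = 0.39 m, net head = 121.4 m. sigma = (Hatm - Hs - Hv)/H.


sigma = (10.4 - (-3.8) - 0.39) / 121.4 = 0.1138


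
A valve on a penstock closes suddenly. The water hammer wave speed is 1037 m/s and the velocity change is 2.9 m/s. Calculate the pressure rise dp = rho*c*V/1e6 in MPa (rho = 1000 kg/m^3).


dp = 1000 * 1037 * 2.9 / 1e6 = 3.0073 MPa


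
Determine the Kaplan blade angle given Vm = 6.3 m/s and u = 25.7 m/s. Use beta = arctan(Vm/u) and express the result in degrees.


beta = arctan(6.3 / 25.7) = 13.7737 degrees


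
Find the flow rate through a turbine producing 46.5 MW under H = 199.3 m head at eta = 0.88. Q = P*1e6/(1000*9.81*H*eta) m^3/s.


Q = 46.5 * 1e6 / (1000 * 9.81 * 199.3 * 0.88) = 27.0268 m^3/s


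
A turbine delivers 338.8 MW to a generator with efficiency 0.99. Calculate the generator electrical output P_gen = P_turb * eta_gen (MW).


P_gen = 338.8 * 0.99 = 335.4120 MW


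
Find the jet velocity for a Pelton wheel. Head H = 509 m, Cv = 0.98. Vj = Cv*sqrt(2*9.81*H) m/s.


Vj = 0.98 * sqrt(2*9.81*509) = 97.9342 m/s


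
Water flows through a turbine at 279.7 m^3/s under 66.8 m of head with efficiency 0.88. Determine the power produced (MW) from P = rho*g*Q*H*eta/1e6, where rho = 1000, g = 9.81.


P = 1000 * 9.81 * 279.7 * 66.8 * 0.88 / 1e6 = 161.2949 MW


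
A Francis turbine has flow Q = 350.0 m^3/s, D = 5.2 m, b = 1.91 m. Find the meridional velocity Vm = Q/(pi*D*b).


Vm = 350.0 / (pi * 5.2 * 1.91) = 11.2171 m/s


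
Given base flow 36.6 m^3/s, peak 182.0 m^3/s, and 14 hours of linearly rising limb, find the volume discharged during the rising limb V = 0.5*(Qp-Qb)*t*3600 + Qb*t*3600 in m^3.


V = 0.5*(182.0 - 36.6)*14*3600 + 36.6*14*3600 = 5.5087e+06 m^3


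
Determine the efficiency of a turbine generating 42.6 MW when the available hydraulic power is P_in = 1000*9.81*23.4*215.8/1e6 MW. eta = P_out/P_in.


P_in = 1000 * 9.81 * 23.4 * 215.8 / 1e6 = 49.5378 MW
eta = 42.6 / 49.5378 = 0.8600


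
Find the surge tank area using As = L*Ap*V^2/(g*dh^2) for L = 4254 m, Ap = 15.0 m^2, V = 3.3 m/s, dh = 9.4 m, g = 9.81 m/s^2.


As = 4254 * 15.0 * 3.3^2 / (9.81 * 9.4^2) = 801.6631 m^2


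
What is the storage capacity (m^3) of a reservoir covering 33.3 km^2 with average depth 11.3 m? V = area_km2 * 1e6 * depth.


V = 33.3 * 1e6 * 11.3 = 3.7629e+08 m^3


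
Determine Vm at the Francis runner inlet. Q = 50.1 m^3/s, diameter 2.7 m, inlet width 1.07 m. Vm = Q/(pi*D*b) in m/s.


Vm = 50.1 / (pi * 2.7 * 1.07) = 5.5200 m/s


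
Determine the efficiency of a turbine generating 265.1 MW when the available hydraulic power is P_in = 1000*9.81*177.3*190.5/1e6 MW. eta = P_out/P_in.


P_in = 1000 * 9.81 * 177.3 * 190.5 / 1e6 = 331.3391 MW
eta = 265.1 / 331.3391 = 0.8001


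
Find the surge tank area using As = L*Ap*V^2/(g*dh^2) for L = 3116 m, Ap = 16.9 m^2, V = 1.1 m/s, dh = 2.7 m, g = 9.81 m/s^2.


As = 3116 * 16.9 * 1.1^2 / (9.81 * 2.7^2) = 890.9903 m^2


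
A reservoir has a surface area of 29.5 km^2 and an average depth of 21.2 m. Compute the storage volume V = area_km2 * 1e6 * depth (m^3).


V = 29.5 * 1e6 * 21.2 = 6.2540e+08 m^3


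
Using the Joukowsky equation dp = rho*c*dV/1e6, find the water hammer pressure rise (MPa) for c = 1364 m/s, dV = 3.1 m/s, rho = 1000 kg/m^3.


dp = 1000 * 1364 * 3.1 / 1e6 = 4.2284 MPa


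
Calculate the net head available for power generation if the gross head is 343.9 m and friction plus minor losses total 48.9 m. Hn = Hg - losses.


Hn = 343.9 - 48.9 = 295.0000 m


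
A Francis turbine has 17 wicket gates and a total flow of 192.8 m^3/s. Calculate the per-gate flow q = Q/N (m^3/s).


q = 192.8 / 17 = 11.3412 m^3/s


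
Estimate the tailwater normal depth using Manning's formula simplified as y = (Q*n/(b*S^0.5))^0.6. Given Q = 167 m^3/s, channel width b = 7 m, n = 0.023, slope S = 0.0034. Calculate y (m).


y = (167 * 0.023 / (7 * 0.0034^0.5))^0.6 = 3.8385 m


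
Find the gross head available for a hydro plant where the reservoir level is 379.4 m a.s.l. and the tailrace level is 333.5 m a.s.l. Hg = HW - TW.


Hg = 379.4 - 333.5 = 45.9000 m


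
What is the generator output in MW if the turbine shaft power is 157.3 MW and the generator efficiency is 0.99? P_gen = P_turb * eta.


P_gen = 157.3 * 0.99 = 155.7270 MW


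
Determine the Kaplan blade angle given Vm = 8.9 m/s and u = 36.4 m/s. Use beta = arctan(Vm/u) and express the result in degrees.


beta = arctan(8.9 / 36.4) = 13.7396 degrees


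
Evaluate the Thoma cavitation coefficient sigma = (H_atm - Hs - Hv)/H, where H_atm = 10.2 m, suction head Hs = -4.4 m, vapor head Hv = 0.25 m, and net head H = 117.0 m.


sigma = (10.2 - (-4.4) - 0.25) / 117.0 = 0.1226


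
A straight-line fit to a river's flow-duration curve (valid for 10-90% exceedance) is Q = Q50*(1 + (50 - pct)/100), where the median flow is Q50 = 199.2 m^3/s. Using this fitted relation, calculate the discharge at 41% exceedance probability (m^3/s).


Q = 199.2 * (1 + (50 - 41)/100) = 217.1280 m^3/s


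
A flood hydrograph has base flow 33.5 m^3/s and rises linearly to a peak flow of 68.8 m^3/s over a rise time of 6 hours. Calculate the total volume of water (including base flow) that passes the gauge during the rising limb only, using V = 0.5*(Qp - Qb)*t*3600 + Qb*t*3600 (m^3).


V = 0.5*(68.8 - 33.5)*6*3600 + 33.5*6*3600 = 1.1048e+06 m^3


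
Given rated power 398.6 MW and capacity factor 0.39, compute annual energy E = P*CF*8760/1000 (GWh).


E = 398.6 * 0.39 * 8760 / 1000 = 1361.7770 GWh


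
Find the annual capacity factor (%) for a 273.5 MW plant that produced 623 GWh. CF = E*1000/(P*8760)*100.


CF = 623 * 1000 / (273.5 * 8760) * 100 = 26.0032 %


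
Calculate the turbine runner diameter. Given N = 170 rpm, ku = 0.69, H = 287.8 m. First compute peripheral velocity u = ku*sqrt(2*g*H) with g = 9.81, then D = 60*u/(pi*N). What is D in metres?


u = 0.69 * sqrt(2*9.81*287.8) = 51.8494 m/s
D = 60 * 51.8494 / (pi * 170) = 5.8250 m


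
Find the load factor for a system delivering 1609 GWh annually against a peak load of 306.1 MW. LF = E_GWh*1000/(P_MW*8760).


LF = 1609 * 1000 / (306.1 * 8760) = 0.6001


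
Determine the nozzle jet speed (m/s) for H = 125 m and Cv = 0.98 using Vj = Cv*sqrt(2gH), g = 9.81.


Vj = 0.98 * sqrt(2*9.81*125) = 48.5323 m/s


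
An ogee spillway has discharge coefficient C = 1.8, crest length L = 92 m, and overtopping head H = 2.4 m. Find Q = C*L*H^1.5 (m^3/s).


Q = 1.8 * 92 * 2.4^1.5 = 615.7114 m^3/s


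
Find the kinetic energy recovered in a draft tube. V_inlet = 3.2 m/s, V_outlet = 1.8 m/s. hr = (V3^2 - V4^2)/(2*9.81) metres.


hr = (3.2^2 - 1.8^2) / (2*9.81) = 0.3568 m


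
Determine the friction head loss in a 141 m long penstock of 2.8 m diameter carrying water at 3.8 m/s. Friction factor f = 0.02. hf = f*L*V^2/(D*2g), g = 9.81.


hf = 0.02 * 141 * 3.8^2 / (2.8 * 2 * 9.81) = 0.7412 m


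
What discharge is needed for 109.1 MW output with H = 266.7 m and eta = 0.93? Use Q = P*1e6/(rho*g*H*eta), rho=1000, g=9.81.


Q = 109.1 * 1e6 / (1000 * 9.81 * 266.7 * 0.93) = 44.8384 m^3/s


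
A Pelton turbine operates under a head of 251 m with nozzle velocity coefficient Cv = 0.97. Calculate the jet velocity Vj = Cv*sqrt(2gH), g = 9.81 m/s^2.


Vj = 0.97 * sqrt(2*9.81*251) = 68.0704 m/s


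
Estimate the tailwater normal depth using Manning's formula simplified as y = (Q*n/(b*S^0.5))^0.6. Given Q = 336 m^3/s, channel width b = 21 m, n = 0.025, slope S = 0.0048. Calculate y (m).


y = (336 * 0.025 / (21 * 0.0048^0.5))^0.6 = 2.8633 m


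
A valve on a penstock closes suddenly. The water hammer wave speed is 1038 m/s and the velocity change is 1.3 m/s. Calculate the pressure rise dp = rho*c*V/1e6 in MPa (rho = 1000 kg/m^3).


dp = 1000 * 1038 * 1.3 / 1e6 = 1.3494 MPa


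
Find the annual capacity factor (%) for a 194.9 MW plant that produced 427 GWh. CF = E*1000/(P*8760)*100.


CF = 427 * 1000 / (194.9 * 8760) * 100 = 25.0099 %


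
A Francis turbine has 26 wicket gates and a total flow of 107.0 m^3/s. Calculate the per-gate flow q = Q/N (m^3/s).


q = 107.0 / 26 = 4.1154 m^3/s


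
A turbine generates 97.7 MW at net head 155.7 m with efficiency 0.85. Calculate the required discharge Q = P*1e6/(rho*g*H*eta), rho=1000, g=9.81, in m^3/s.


Q = 97.7 * 1e6 / (1000 * 9.81 * 155.7 * 0.85) = 75.2520 m^3/s


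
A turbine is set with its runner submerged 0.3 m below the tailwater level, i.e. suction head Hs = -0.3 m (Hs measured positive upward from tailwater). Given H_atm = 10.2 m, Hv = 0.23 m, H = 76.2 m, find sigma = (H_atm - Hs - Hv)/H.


sigma = (10.2 - (-0.3) - 0.23) / 76.2 = 0.1348


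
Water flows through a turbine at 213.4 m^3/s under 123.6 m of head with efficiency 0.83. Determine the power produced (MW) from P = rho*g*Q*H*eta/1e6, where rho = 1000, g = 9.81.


P = 1000 * 9.81 * 213.4 * 123.6 * 0.83 / 1e6 = 214.7633 MW


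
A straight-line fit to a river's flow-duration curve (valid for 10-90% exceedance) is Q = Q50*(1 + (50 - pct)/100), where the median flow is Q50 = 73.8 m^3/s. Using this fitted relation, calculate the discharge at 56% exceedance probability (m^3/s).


Q = 73.8 * (1 + (50 - 56)/100) = 69.3720 m^3/s


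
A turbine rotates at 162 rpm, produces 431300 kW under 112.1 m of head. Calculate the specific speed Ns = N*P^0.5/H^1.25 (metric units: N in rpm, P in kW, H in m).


Ns = 162 * 431300^0.5 / 112.1^1.25 = 291.6740


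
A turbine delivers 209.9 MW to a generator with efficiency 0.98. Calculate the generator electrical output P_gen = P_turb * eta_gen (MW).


P_gen = 209.9 * 0.98 = 205.7020 MW


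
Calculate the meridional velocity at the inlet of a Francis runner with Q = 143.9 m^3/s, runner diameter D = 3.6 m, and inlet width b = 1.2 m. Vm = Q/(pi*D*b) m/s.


Vm = 143.9 / (pi * 3.6 * 1.2) = 10.6030 m/s


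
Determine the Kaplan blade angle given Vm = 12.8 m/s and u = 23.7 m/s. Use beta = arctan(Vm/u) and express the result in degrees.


beta = arctan(12.8 / 23.7) = 28.3728 degrees


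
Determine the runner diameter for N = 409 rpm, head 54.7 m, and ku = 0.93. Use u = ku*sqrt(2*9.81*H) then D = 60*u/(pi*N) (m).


u = 0.93 * sqrt(2*9.81*54.7) = 30.4667 m/s
D = 60 * 30.4667 / (pi * 409) = 1.4227 m


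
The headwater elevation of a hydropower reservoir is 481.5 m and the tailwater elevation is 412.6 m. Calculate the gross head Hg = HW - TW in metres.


Hg = 481.5 - 412.6 = 68.9000 m


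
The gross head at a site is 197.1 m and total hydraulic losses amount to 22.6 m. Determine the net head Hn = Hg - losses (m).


Hn = 197.1 - 22.6 = 174.5000 m


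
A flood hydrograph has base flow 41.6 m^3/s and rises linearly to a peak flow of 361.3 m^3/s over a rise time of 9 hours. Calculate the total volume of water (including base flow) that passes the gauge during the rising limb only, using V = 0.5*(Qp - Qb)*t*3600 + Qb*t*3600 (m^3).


V = 0.5*(361.3 - 41.6)*9*3600 + 41.6*9*3600 = 6.5270e+06 m^3


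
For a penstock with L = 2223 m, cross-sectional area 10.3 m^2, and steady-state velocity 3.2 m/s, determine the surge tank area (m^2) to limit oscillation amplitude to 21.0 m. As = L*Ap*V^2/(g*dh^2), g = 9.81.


As = 2223 * 10.3 * 3.2^2 / (9.81 * 21.0^2) = 54.1962 m^2


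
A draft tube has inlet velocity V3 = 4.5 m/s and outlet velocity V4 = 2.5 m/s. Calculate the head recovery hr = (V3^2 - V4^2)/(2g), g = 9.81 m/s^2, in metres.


hr = (4.5^2 - 2.5^2) / (2*9.81) = 0.7136 m


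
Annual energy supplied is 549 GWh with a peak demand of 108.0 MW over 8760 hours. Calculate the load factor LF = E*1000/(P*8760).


LF = 549 * 1000 / (108.0 * 8760) = 0.5803


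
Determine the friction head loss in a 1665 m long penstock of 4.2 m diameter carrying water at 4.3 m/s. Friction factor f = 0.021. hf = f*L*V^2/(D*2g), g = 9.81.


hf = 0.021 * 1665 * 4.3^2 / (4.2 * 2 * 9.81) = 7.8455 m


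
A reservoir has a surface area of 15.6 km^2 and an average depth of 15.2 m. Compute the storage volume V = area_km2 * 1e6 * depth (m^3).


V = 15.6 * 1e6 * 15.2 = 2.3712e+08 m^3


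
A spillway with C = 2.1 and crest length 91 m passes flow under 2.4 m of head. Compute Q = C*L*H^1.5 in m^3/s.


Q = 2.1 * 91 * 2.4^1.5 = 710.5220 m^3/s


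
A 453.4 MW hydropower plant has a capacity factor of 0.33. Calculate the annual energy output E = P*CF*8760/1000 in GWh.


E = 453.4 * 0.33 * 8760 / 1000 = 1310.6887 GWh


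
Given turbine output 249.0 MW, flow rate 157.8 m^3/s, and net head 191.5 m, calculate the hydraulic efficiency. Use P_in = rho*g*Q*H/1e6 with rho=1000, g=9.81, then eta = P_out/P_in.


P_in = 1000 * 9.81 * 157.8 * 191.5 / 1e6 = 296.4454 MW
eta = 249.0 / 296.4454 = 0.8400


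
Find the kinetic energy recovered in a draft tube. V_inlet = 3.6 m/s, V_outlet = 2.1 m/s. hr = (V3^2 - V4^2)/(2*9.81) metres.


hr = (3.6^2 - 2.1^2) / (2*9.81) = 0.4358 m


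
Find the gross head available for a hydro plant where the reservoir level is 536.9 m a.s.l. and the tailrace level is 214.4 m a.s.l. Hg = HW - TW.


Hg = 536.9 - 214.4 = 322.5000 m


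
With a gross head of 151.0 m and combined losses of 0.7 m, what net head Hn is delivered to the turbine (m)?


Hn = 151.0 - 0.7 = 150.3000 m


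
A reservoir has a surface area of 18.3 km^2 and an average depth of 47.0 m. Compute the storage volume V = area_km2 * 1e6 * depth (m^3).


V = 18.3 * 1e6 * 47.0 = 8.6010e+08 m^3


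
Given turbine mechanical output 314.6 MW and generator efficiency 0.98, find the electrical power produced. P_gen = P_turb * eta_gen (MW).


P_gen = 314.6 * 0.98 = 308.3080 MW


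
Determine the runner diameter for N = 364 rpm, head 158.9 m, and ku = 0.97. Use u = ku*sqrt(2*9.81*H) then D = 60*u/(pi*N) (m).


u = 0.97 * sqrt(2*9.81*158.9) = 54.1606 m/s
D = 60 * 54.1606 / (pi * 364) = 2.8417 m


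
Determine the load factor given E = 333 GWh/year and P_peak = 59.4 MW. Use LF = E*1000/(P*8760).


LF = 333 * 1000 / (59.4 * 8760) = 0.6400


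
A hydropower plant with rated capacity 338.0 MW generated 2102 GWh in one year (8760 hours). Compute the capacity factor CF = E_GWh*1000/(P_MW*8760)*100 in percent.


CF = 2102 * 1000 / (338.0 * 8760) * 100 = 70.9924 %


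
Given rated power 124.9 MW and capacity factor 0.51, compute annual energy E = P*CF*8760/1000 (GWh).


E = 124.9 * 0.51 * 8760 / 1000 = 558.0032 GWh


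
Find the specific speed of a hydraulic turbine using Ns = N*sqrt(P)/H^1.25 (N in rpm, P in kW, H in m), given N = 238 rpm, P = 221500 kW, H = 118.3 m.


Ns = 238 * 221500^0.5 / 118.3^1.25 = 287.0998


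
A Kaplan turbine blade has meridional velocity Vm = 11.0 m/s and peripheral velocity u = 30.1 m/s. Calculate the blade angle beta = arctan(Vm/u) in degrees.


beta = arctan(11.0 / 30.1) = 20.0748 degrees


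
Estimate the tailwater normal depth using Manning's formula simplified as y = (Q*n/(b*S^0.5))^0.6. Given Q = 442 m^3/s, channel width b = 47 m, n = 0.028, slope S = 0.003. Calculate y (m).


y = (442 * 0.028 / (47 * 0.003^0.5))^0.6 = 2.5654 m


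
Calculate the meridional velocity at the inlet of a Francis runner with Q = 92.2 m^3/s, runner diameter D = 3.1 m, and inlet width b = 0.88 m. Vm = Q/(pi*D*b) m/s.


Vm = 92.2 / (pi * 3.1 * 0.88) = 10.7581 m/s


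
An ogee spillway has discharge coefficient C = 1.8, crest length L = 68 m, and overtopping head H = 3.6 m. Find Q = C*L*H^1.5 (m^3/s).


Q = 1.8 * 68 * 3.6^1.5 = 836.0556 m^3/s


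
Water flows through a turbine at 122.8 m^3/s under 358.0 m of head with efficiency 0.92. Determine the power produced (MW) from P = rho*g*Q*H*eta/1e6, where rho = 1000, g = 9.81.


P = 1000 * 9.81 * 122.8 * 358.0 * 0.92 / 1e6 = 396.7695 MW


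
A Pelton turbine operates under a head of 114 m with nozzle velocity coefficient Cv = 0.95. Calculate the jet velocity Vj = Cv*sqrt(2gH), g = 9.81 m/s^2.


Vj = 0.95 * sqrt(2*9.81*114) = 44.9289 m/s


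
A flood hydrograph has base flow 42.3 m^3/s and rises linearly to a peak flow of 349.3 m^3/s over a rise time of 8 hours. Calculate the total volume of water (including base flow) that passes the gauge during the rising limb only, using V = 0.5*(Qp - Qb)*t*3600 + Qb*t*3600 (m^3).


V = 0.5*(349.3 - 42.3)*8*3600 + 42.3*8*3600 = 5.6390e+06 m^3


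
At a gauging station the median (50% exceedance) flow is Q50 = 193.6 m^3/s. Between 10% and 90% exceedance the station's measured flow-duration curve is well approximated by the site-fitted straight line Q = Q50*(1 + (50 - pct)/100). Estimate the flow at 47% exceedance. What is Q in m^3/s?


Q = 193.6 * (1 + (50 - 47)/100) = 199.4080 m^3/s


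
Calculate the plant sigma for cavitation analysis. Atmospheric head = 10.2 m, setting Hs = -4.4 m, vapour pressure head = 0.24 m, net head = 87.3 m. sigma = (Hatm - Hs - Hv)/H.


sigma = (10.2 - (-4.4) - 0.24) / 87.3 = 0.1645


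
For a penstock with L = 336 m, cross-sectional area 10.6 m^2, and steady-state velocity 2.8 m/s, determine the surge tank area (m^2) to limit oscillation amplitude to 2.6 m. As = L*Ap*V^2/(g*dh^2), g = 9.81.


As = 336 * 10.6 * 2.8^2 / (9.81 * 2.6^2) = 421.0615 m^2


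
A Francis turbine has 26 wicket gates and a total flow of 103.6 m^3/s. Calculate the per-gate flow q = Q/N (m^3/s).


q = 103.6 / 26 = 3.9846 m^3/s


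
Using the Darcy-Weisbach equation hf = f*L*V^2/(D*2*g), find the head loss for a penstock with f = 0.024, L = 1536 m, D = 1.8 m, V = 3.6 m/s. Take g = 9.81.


hf = 0.024 * 1536 * 3.6^2 / (1.8 * 2 * 9.81) = 13.5281 m


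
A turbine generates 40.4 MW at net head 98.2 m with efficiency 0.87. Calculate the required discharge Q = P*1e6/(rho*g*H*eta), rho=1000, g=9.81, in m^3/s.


Q = 40.4 * 1e6 / (1000 * 9.81 * 98.2 * 0.87) = 48.2038 m^3/s


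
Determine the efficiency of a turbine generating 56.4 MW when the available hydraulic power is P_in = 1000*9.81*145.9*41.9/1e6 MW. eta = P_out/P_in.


P_in = 1000 * 9.81 * 145.9 * 41.9 / 1e6 = 59.9706 MW
eta = 56.4 / 59.9706 = 0.9405


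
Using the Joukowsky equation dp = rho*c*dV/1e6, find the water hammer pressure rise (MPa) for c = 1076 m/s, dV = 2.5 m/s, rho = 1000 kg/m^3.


dp = 1000 * 1076 * 2.5 / 1e6 = 2.6900 MPa


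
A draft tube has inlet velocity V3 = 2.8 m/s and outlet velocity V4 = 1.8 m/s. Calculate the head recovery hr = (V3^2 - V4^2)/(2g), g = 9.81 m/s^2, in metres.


hr = (2.8^2 - 1.8^2) / (2*9.81) = 0.2345 m


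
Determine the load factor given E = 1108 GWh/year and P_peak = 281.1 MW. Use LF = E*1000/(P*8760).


LF = 1108 * 1000 / (281.1 * 8760) = 0.4500


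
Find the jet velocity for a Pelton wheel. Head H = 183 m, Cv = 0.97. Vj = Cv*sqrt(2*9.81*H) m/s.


Vj = 0.97 * sqrt(2*9.81*183) = 58.1228 m/s


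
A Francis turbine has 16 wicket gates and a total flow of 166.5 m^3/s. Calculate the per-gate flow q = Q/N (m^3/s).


q = 166.5 / 16 = 10.4062 m^3/s


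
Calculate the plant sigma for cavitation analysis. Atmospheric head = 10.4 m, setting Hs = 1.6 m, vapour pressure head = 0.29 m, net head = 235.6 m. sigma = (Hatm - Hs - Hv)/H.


sigma = (10.4 - 1.6 - 0.29) / 235.6 = 0.0361


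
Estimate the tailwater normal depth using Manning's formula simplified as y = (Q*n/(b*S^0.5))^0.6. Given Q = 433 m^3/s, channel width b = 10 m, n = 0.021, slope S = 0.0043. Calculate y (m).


y = (433 * 0.021 / (10 * 0.0043^0.5))^0.6 = 4.8438 m


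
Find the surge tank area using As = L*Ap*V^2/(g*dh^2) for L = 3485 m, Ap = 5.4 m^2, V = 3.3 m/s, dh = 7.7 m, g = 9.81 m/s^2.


As = 3485 * 5.4 * 3.3^2 / (9.81 * 7.7^2) = 352.3497 m^2


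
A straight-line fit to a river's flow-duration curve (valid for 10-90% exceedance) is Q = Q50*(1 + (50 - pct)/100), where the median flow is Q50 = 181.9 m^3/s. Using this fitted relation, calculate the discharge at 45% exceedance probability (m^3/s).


Q = 181.9 * (1 + (50 - 45)/100) = 190.9950 m^3/s


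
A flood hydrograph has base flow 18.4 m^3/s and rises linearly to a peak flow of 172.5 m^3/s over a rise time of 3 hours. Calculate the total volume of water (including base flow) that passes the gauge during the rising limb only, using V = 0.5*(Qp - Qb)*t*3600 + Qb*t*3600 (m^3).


V = 0.5*(172.5 - 18.4)*3*3600 + 18.4*3*3600 = 1.0309e+06 m^3


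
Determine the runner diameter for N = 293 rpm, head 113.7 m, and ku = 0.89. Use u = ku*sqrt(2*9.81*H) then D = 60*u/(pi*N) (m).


u = 0.89 * sqrt(2*9.81*113.7) = 42.0358 m/s
D = 60 * 42.0358 / (pi * 293) = 2.7400 m


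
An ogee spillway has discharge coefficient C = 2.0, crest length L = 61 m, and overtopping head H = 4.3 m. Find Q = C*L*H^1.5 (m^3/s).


Q = 2.0 * 61 * 4.3^1.5 = 1087.8337 m^3/s


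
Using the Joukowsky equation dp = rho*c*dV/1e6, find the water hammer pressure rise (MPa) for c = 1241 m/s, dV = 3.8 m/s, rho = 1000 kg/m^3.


dp = 1000 * 1241 * 3.8 / 1e6 = 4.7158 MPa


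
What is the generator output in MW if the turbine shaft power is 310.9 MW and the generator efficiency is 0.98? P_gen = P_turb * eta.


P_gen = 310.9 * 0.98 = 304.6820 MW


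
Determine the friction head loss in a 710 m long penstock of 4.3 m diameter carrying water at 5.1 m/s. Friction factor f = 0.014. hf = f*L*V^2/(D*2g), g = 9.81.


hf = 0.014 * 710 * 5.1^2 / (4.3 * 2 * 9.81) = 3.0645 m


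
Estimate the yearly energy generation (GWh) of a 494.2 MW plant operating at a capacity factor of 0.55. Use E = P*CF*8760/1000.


E = 494.2 * 0.55 * 8760 / 1000 = 2381.0556 GWh


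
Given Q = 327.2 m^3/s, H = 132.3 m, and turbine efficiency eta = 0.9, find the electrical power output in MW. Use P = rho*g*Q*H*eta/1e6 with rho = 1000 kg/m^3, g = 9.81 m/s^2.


P = 1000 * 9.81 * 327.2 * 132.3 * 0.9 / 1e6 = 382.1947 MW


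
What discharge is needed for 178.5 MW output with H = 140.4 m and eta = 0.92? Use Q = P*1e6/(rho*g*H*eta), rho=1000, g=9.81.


Q = 178.5 * 1e6 / (1000 * 9.81 * 140.4 * 0.92) = 140.8686 m^3/s


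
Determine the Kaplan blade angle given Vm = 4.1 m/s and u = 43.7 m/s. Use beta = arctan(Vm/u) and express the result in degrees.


beta = arctan(4.1 / 43.7) = 5.3599 degrees


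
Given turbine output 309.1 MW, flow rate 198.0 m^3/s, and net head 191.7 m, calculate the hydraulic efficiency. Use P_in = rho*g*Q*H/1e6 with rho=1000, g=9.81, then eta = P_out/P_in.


P_in = 1000 * 9.81 * 198.0 * 191.7 / 1e6 = 372.3542 MW
eta = 309.1 / 372.3542 = 0.8301


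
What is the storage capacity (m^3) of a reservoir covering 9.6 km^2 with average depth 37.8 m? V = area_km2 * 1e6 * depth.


V = 9.6 * 1e6 * 37.8 = 3.6288e+08 m^3


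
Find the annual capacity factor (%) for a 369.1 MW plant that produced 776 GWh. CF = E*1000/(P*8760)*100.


CF = 776 * 1000 / (369.1 * 8760) * 100 = 24.0001 %


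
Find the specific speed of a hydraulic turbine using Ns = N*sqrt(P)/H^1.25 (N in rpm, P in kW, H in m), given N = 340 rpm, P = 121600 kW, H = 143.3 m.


Ns = 340 * 121600^0.5 / 143.3^1.25 = 239.1321


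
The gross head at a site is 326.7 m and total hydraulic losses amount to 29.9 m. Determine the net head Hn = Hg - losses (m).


Hn = 326.7 - 29.9 = 296.8000 m


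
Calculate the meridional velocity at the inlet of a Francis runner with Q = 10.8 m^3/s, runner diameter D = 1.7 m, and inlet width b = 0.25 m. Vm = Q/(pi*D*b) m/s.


Vm = 10.8 / (pi * 1.7 * 0.25) = 8.0888 m/s


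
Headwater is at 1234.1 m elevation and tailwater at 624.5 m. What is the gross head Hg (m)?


Hg = 1234.1 - 624.5 = 609.6000 m


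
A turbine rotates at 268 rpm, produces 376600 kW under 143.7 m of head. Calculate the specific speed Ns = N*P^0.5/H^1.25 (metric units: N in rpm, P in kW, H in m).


Ns = 268 * 376600^0.5 / 143.7^1.25 = 330.5628


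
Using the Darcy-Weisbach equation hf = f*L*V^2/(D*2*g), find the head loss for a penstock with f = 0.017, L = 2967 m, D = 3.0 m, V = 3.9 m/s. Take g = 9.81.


hf = 0.017 * 2967 * 3.9^2 / (3.0 * 2 * 9.81) = 13.0339 m


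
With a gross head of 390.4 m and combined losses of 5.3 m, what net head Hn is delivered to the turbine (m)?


Hn = 390.4 - 5.3 = 385.1000 m


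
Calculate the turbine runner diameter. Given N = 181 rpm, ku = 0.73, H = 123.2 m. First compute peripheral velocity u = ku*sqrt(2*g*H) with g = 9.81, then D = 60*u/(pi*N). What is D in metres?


u = 0.73 * sqrt(2*9.81*123.2) = 35.8904 m/s
D = 60 * 35.8904 / (pi * 181) = 3.7870 m


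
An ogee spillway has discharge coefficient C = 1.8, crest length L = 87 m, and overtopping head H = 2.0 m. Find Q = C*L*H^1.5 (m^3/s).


Q = 1.8 * 87 * 2.0^1.5 = 442.9317 m^3/s


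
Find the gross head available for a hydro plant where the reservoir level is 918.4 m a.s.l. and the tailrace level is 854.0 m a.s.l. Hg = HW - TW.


Hg = 918.4 - 854.0 = 64.4000 m


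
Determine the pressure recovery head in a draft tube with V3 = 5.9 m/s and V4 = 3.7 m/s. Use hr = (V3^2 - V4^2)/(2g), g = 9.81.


hr = (5.9^2 - 3.7^2) / (2*9.81) = 1.0765 m


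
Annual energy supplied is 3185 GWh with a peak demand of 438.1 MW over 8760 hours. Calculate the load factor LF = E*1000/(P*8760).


LF = 3185 * 1000 / (438.1 * 8760) = 0.8299


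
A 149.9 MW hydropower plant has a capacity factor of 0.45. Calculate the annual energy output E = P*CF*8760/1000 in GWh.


E = 149.9 * 0.45 * 8760 / 1000 = 590.9058 GWh


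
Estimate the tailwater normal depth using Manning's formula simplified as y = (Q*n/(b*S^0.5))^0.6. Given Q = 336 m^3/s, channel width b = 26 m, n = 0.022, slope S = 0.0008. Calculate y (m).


y = (336 * 0.022 / (26 * 0.0008^0.5))^0.6 = 3.9934 m


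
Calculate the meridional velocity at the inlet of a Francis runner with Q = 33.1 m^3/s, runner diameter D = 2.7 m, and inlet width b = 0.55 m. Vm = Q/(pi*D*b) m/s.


Vm = 33.1 / (pi * 2.7 * 0.55) = 7.0950 m/s


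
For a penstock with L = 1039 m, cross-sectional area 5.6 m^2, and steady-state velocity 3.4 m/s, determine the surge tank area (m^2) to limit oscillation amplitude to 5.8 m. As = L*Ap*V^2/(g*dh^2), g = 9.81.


As = 1039 * 5.6 * 3.4^2 / (9.81 * 5.8^2) = 203.8151 m^2


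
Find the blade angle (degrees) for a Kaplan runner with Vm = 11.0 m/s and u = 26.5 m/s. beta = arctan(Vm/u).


beta = arctan(11.0 / 26.5) = 22.5431 degrees


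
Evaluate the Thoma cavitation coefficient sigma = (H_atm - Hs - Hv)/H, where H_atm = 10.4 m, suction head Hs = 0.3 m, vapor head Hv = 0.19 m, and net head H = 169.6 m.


sigma = (10.4 - 0.3 - 0.19) / 169.6 = 0.0584


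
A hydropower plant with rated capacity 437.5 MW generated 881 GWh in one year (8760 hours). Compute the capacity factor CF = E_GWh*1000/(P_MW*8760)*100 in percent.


CF = 881 * 1000 / (437.5 * 8760) * 100 = 22.9876 %


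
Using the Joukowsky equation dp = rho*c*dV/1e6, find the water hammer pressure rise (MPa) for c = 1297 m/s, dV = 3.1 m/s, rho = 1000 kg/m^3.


dp = 1000 * 1297 * 3.1 / 1e6 = 4.0207 MPa


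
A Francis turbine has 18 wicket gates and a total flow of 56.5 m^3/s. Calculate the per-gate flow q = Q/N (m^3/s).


q = 56.5 / 18 = 3.1389 m^3/s


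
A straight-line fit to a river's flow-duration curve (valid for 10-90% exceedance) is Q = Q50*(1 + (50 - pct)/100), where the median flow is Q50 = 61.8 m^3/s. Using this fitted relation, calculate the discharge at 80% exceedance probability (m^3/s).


Q = 61.8 * (1 + (50 - 80)/100) = 43.2600 m^3/s


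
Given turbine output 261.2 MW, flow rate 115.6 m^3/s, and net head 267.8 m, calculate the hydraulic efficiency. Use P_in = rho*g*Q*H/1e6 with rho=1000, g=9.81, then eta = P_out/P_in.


P_in = 1000 * 9.81 * 115.6 * 267.8 / 1e6 = 303.6948 MW
eta = 261.2 / 303.6948 = 0.8601


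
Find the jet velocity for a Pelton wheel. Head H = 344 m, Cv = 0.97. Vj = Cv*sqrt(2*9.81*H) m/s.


Vj = 0.97 * sqrt(2*9.81*344) = 79.6894 m/s


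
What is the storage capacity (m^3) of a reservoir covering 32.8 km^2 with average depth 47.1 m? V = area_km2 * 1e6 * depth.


V = 32.8 * 1e6 * 47.1 = 1.5449e+09 m^3


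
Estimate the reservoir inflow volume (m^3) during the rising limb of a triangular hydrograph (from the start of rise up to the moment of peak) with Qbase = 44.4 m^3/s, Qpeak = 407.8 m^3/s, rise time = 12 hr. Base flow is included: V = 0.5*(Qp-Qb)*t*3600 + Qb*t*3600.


V = 0.5*(407.8 - 44.4)*12*3600 + 44.4*12*3600 = 9.7675e+06 m^3


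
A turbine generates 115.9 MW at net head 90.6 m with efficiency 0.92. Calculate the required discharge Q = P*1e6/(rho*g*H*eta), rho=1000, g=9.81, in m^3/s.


Q = 115.9 * 1e6 / (1000 * 9.81 * 90.6 * 0.92) = 141.7420 m^3/s


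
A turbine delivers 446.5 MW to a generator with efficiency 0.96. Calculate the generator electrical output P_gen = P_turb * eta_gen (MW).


P_gen = 446.5 * 0.96 = 428.6400 MW


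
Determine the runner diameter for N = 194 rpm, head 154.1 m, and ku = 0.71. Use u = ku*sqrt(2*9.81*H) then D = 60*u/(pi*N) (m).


u = 0.71 * sqrt(2*9.81*154.1) = 39.0399 m/s
D = 60 * 39.0399 / (pi * 194) = 3.8433 m


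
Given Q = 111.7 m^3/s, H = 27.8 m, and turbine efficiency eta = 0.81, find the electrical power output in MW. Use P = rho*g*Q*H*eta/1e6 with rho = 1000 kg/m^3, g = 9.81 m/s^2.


P = 1000 * 9.81 * 111.7 * 27.8 * 0.81 / 1e6 = 24.6747 MW


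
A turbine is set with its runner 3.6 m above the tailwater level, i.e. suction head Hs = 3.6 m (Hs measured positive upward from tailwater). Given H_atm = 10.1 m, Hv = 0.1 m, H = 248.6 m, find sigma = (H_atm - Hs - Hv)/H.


sigma = (10.1 - 3.6 - 0.1) / 248.6 = 0.0257


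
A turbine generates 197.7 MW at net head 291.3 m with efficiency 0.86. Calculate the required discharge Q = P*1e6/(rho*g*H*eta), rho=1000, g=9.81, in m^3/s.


Q = 197.7 * 1e6 / (1000 * 9.81 * 291.3 * 0.86) = 80.4449 m^3/s


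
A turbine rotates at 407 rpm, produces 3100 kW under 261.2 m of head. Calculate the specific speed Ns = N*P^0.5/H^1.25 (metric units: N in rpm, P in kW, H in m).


Ns = 407 * 3100^0.5 / 261.2^1.25 = 21.5804


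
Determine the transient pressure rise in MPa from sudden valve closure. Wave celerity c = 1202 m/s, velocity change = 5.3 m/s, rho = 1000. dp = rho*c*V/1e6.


dp = 1000 * 1202 * 5.3 / 1e6 = 6.3706 MPa


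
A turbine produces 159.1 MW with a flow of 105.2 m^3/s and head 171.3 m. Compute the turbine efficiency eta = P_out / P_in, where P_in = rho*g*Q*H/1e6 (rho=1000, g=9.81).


P_in = 1000 * 9.81 * 105.2 * 171.3 / 1e6 = 176.7837 MW
eta = 159.1 / 176.7837 = 0.9000


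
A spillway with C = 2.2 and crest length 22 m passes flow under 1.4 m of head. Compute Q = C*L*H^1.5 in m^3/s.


Q = 2.2 * 22 * 1.4^1.5 = 80.1747 m^3/s


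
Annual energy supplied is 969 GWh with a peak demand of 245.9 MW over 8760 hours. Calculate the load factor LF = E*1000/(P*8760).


LF = 969 * 1000 / (245.9 * 8760) = 0.4498


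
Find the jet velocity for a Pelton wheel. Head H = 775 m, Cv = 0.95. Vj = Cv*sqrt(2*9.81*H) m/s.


Vj = 0.95 * sqrt(2*9.81*775) = 117.1451 m/s


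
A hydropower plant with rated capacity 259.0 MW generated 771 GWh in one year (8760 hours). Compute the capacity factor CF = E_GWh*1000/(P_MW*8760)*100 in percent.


CF = 771 * 1000 / (259.0 * 8760) * 100 = 33.9821 %


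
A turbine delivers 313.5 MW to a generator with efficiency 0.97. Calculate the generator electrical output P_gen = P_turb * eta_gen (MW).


P_gen = 313.5 * 0.97 = 304.0950 MW


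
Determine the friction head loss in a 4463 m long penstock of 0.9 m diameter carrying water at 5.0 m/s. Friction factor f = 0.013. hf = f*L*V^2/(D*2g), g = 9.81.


hf = 0.013 * 4463 * 5.0^2 / (0.9 * 2 * 9.81) = 82.1427 m


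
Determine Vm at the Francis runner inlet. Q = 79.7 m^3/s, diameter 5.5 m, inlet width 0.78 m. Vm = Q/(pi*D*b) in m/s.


Vm = 79.7 / (pi * 5.5 * 0.78) = 5.9136 m/s


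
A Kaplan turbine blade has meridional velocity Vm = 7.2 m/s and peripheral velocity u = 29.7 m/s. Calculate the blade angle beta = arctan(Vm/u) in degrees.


beta = arctan(7.2 / 29.7) = 13.6270 degrees


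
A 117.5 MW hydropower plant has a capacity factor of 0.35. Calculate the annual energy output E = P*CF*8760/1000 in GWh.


E = 117.5 * 0.35 * 8760 / 1000 = 360.2550 GWh


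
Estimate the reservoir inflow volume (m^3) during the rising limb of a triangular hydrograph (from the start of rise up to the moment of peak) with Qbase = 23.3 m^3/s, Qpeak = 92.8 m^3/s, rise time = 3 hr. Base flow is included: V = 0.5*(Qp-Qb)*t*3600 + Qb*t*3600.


V = 0.5*(92.8 - 23.3)*3*3600 + 23.3*3*3600 = 626940.0000 m^3


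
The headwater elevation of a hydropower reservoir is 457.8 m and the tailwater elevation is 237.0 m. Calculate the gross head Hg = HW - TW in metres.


Hg = 457.8 - 237.0 = 220.8000 m


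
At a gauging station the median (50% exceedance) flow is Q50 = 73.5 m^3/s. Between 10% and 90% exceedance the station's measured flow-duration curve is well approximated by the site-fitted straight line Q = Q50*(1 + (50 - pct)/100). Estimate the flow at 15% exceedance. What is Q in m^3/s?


Q = 73.5 * (1 + (50 - 15)/100) = 99.2250 m^3/s


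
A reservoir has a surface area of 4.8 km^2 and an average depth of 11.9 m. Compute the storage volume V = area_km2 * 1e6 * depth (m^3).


V = 4.8 * 1e6 * 11.9 = 5.7120e+07 m^3


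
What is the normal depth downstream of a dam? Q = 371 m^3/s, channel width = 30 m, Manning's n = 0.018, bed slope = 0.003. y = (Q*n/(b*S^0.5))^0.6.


y = (371 * 0.018 / (30 * 0.003^0.5))^0.6 = 2.3194 m


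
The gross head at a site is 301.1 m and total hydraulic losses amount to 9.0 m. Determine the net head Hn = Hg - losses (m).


Hn = 301.1 - 9.0 = 292.1000 m


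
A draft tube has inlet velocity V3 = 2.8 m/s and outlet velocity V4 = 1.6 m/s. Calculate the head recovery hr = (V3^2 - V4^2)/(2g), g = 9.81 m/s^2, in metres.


hr = (2.8^2 - 1.6^2) / (2*9.81) = 0.2691 m


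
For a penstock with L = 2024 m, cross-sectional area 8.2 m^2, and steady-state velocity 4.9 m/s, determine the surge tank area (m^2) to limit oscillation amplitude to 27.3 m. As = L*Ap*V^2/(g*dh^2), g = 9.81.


As = 2024 * 8.2 * 4.9^2 / (9.81 * 27.3^2) = 54.5032 m^2


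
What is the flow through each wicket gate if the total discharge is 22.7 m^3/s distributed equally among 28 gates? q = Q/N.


q = 22.7 / 28 = 0.8107 m^3/s


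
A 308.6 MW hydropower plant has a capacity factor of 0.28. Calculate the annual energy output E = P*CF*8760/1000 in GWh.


E = 308.6 * 0.28 * 8760 / 1000 = 756.9341 GWh


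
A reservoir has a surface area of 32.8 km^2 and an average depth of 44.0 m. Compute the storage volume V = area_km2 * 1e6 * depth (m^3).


V = 32.8 * 1e6 * 44.0 = 1.4432e+09 m^3


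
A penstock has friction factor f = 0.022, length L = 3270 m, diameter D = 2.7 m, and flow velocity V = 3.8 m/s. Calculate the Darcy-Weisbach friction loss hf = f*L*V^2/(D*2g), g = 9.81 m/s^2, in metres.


hf = 0.022 * 3270 * 3.8^2 / (2.7 * 2 * 9.81) = 19.6099 m


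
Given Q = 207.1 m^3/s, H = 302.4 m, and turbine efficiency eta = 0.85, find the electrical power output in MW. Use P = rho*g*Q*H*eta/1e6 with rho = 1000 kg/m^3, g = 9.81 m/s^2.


P = 1000 * 9.81 * 207.1 * 302.4 * 0.85 / 1e6 = 522.2156 MW


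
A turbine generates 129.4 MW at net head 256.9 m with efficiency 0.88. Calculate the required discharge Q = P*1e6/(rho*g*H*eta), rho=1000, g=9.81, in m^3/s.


Q = 129.4 * 1e6 / (1000 * 9.81 * 256.9 * 0.88) = 58.3470 m^3/s


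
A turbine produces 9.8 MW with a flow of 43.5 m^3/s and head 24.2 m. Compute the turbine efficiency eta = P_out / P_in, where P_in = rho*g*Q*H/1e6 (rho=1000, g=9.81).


P_in = 1000 * 9.81 * 43.5 * 24.2 / 1e6 = 10.3270 MW
eta = 9.8 / 10.3270 = 0.9490


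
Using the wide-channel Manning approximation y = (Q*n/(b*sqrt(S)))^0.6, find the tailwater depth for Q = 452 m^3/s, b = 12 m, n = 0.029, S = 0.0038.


y = (452 * 0.029 / (12 * 0.0038^0.5))^0.6 = 5.6115 m


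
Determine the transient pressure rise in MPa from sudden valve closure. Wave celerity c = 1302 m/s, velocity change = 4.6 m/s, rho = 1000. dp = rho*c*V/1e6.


dp = 1000 * 1302 * 4.6 / 1e6 = 5.9892 MPa


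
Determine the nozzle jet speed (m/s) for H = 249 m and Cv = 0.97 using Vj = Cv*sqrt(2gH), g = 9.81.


Vj = 0.97 * sqrt(2*9.81*249) = 67.7986 m/s


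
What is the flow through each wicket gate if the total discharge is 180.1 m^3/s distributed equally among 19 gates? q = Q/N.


q = 180.1 / 19 = 9.4789 m^3/s


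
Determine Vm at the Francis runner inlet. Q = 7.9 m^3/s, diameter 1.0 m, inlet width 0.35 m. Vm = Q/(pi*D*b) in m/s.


Vm = 7.9 / (pi * 1.0 * 0.35) = 7.1847 m/s


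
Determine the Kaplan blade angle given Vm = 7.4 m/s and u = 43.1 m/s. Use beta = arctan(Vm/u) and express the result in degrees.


beta = arctan(7.4 / 43.1) = 9.7423 degrees


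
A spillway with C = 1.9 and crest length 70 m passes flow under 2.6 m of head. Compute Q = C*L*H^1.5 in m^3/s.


Q = 1.9 * 70 * 2.6^1.5 = 557.5857 m^3/s


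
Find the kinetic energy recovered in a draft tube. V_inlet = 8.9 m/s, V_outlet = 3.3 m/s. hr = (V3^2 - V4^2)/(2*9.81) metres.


hr = (8.9^2 - 3.3^2) / (2*9.81) = 3.4822 m


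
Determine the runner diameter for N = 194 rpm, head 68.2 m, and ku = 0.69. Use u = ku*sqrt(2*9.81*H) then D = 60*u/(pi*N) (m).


u = 0.69 * sqrt(2*9.81*68.2) = 25.2401 m/s
D = 60 * 25.2401 / (pi * 194) = 2.4848 m


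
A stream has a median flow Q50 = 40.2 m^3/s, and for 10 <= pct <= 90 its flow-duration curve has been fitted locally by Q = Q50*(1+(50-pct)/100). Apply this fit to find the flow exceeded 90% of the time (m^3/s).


Q = 40.2 * (1 + (50 - 90)/100) = 24.1200 m^3/s


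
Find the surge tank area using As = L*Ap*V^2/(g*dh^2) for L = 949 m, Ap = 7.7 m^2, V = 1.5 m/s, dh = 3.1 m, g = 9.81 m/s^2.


As = 949 * 7.7 * 1.5^2 / (9.81 * 3.1^2) = 174.4002 m^2


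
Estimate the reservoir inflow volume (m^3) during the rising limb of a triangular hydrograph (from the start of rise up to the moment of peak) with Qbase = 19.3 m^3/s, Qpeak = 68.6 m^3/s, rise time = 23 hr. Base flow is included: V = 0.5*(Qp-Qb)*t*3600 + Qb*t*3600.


V = 0.5*(68.6 - 19.3)*23*3600 + 19.3*23*3600 = 3.6391e+06 m^3


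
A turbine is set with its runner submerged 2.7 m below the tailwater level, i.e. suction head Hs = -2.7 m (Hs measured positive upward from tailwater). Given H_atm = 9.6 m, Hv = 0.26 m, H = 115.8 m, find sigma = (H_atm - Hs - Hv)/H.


sigma = (9.6 - (-2.7) - 0.26) / 115.8 = 0.1040


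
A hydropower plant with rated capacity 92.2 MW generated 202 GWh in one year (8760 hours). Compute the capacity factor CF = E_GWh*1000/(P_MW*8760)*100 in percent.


CF = 202 * 1000 / (92.2 * 8760) * 100 = 25.0102 %
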